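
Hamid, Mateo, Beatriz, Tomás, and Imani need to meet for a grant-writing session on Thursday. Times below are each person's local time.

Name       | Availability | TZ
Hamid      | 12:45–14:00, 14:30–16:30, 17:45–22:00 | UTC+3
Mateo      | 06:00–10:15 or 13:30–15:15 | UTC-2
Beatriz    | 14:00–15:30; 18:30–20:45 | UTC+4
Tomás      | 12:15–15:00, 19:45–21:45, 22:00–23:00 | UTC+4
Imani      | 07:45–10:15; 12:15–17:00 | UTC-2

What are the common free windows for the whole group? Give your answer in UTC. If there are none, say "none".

10:00-11:00, 15:45-16:45

Hamid in UTC: 09:45-11:00, 11:30-13:30, 14:45-19:00 (subtract 3h to convert from UTC+3).
Mateo in UTC: 08:00-12:15, 15:30-17:15 (add 2h to convert from UTC-2).
Beatriz in UTC: 10:00-11:30, 14:30-16:45 (subtract 4h to convert from UTC+4).
Tomás in UTC: 08:15-11:00, 15:45-17:45, 18:00-19:00 (subtract 4h to convert from UTC+4).
Imani in UTC: 09:45-12:15, 14:15-19:00 (add 2h to convert from UTC-2).
Hamid ∩ Mateo: 09:45-11:00, 11:30-12:15, 15:30-17:15.
Hamid ∩ Mateo ∩ Beatriz: 10:00-11:00, 15:30-16:45.
Hamid ∩ Mateo ∩ Beatriz ∩ Tomás: 10:00-11:00, 15:45-16:45.
Hamid ∩ Mateo ∩ Beatriz ∩ Tomás ∩ Imani: 10:00-11:00, 15:45-16:45.
So the common availability across everyone is 10:00-11:00, 15:45-16:45.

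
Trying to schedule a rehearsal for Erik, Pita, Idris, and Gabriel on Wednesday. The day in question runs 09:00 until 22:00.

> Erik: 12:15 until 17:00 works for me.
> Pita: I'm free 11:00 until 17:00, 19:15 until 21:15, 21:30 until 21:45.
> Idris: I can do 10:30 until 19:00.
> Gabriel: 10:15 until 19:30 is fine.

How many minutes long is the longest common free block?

285

Erik ∩ Pita: 12:15-17:00.
Erik ∩ Pita ∩ Idris: 12:15-17:00.
Erik ∩ Pita ∩ Idris ∩ Gabriel: 12:15-17:00.
So the common availability across everyone is 12:15-17:00.
The longest is 12:15-17:00 at 285 minutes.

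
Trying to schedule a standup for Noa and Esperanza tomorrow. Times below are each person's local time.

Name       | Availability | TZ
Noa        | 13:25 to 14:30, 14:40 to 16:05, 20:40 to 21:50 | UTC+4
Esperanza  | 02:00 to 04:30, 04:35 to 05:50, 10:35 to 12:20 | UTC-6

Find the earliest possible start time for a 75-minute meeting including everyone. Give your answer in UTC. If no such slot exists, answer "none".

Noa in UTC: 09:25-10:30, 10:40-12:05, 16:40-17:50 (subtract 4h to convert from UTC+4).
Esperanza in UTC: 08:00-10:30, 10:35-11:50, 16:35-18:20 (add 6h to convert from UTC-6).
Noa ∩ Esperanza: 09:25-10:30, 10:40-11:50, 16:40-17:50.
No common window is at least 75 minutes long.

none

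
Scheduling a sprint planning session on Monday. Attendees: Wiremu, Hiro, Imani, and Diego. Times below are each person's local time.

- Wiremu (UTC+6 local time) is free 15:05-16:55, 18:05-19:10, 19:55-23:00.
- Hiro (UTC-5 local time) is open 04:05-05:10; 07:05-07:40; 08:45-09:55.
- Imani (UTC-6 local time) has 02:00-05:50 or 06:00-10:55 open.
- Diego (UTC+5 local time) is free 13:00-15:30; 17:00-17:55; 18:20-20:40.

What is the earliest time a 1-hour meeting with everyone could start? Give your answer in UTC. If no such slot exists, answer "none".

09:05

Wiremu in UTC: 09:05-10:55, 12:05-13:10, 13:55-17:00 (subtract 6h to convert from UTC+6).
Hiro in UTC: 09:05-10:10, 12:05-12:40, 13:45-14:55 (add 5h to convert from UTC-5).
Imani in UTC: 08:00-11:50, 12:00-16:55 (add 6h to convert from UTC-6).
Diego in UTC: 08:00-10:30, 12:00-12:55, 13:20-15:40 (subtract 5h to convert from UTC+5).
Wiremu ∩ Hiro: 09:05-10:10, 12:05-12:40, 13:55-14:55.
Wiremu ∩ Hiro ∩ Imani: 09:05-10:10, 12:05-12:40, 13:55-14:55.
Wiremu ∩ Hiro ∩ Imani ∩ Diego: 09:05-10:10, 12:05-12:40, 13:55-14:55.
So the common availability across everyone is 09:05-10:10, 12:05-12:40, 13:55-14:55.
The first common window of at least 60 minutes is 09:05-10:10, so the earliest start is 09:05.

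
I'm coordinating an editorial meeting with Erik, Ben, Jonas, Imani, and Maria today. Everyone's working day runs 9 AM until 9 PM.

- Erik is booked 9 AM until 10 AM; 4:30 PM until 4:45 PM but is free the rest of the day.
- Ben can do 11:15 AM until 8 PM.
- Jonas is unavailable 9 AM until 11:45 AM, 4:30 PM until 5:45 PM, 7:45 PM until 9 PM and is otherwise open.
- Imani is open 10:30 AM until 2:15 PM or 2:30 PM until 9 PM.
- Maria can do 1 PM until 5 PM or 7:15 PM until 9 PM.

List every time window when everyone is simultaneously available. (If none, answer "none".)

13:00-14:15, 14:30-16:30, 19:15-19:45

Erik free: 10:00-16:30, 16:45-21:00 (invert busy blocks within the working day).
Ben free: 11:15-20:00.
Jonas free: 11:45-16:30, 17:45-19:45 (invert busy blocks within the working day).
Imani free: 10:30-14:15, 14:30-21:00.
Maria free: 13:00-17:00, 19:15-21:00.
Erik ∩ Ben: 11:15-16:30, 16:45-20:00.
Erik ∩ Ben ∩ Jonas: 11:45-16:30, 17:45-19:45.
Erik ∩ Ben ∩ Jonas ∩ Imani: 11:45-14:15, 14:30-16:30, 17:45-19:45.
Erik ∩ Ben ∩ Jonas ∩ Imani ∩ Maria: 13:00-14:15, 14:30-16:30, 19:15-19:45.
Those are the intersection windows.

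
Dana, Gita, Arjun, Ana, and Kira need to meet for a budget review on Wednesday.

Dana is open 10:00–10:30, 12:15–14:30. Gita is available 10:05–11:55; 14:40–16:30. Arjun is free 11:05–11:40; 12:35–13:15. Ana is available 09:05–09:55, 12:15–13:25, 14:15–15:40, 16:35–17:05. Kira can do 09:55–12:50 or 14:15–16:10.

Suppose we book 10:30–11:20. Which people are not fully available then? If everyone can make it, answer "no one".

Ana, Arjun, Dana

Dana: not fully free for 10:30-11:20. Gita: free for 10:30-11:20. Arjun: not fully free for 10:30-11:20. Ana: not fully free for 10:30-11:20. Kira: free for 10:30-11:20.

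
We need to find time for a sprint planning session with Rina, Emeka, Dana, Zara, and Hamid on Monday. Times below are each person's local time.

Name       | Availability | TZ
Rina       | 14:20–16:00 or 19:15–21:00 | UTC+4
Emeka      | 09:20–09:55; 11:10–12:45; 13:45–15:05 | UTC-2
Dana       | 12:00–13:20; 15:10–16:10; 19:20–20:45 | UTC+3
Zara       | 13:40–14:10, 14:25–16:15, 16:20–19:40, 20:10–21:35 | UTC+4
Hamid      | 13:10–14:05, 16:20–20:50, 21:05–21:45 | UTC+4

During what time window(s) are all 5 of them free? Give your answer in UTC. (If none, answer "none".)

Rina in UTC: 10:20-12:00, 15:15-17:00 (subtract 4h to convert from UTC+4).
Emeka in UTC: 11:20-11:55, 13:10-14:45, 15:45-17:05 (add 2h to convert from UTC-2).
Dana in UTC: 09:00-10:20, 12:10-13:10, 16:20-17:45 (subtract 3h to convert from UTC+3).
Zara in UTC: 09:40-10:10, 10:25-12:15, 12:20-15:40, 16:10-17:35 (subtract 4h to convert from UTC+4).
Hamid in UTC: 09:10-10:05, 12:20-16:50, 17:05-17:45 (subtract 4h to convert from UTC+4).
Rina ∩ Emeka: 11:20-11:55, 15:45-17:00.
Rina ∩ Emeka ∩ Dana: 16:20-17:00.
Rina ∩ Emeka ∩ Dana ∩ Zara: 16:20-17:00.
Rina ∩ Emeka ∩ Dana ∩ Zara ∩ Hamid: 16:20-16:50.
So the common availability across everyone is 16:20-16:50.

16:20-16:50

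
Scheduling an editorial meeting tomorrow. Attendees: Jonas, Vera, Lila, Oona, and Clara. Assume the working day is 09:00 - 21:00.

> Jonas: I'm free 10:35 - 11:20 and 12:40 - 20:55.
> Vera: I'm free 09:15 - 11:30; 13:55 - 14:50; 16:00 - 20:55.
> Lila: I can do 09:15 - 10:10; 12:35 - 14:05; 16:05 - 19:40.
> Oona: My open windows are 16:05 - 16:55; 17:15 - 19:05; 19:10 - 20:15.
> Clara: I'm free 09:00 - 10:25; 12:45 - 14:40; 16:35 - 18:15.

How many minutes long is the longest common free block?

Jonas ∩ Vera: 10:35-11:20, 13:55-14:50, 16:00-20:55.
Jonas ∩ Vera ∩ Lila: 13:55-14:05, 16:05-19:40.
Jonas ∩ Vera ∩ Lila ∩ Oona: 16:05-16:55, 17:15-19:05, 19:10-19:40.
Jonas ∩ Vera ∩ Lila ∩ Oona ∩ Clara: 16:35-16:55, 17:15-18:15.
The longest is 17:15-18:15 at 60 minutes.

60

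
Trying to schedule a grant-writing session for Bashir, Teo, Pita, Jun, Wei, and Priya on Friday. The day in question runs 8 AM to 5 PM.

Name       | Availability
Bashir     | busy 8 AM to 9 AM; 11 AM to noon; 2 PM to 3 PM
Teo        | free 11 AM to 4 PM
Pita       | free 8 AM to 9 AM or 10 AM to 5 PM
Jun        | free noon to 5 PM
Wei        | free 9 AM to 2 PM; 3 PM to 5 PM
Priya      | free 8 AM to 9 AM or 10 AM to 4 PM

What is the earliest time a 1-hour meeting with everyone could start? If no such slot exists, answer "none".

12:00

Bashir free: 09:00-11:00, 12:00-14:00, 15:00-17:00 (invert busy blocks within the working day).
Teo free: 11:00-16:00.
Pita free: 08:00-09:00, 10:00-17:00.
Jun free: 12:00-17:00.
Wei free: 09:00-14:00, 15:00-17:00.
Priya free: 08:00-09:00, 10:00-16:00.
Bashir ∩ Teo: 12:00-14:00, 15:00-16:00.
Bashir ∩ Teo ∩ Pita: 12:00-14:00, 15:00-16:00.
Bashir ∩ Teo ∩ Pita ∩ Jun: 12:00-14:00, 15:00-16:00.
Bashir ∩ Teo ∩ Pita ∩ Jun ∩ Wei: 12:00-14:00, 15:00-16:00.
Bashir ∩ Teo ∩ Pita ∩ Jun ∩ Wei ∩ Priya: 12:00-14:00, 15:00-16:00.
The first common window of at least 60 minutes is 12:00-14:00, so the earliest start is 12:00.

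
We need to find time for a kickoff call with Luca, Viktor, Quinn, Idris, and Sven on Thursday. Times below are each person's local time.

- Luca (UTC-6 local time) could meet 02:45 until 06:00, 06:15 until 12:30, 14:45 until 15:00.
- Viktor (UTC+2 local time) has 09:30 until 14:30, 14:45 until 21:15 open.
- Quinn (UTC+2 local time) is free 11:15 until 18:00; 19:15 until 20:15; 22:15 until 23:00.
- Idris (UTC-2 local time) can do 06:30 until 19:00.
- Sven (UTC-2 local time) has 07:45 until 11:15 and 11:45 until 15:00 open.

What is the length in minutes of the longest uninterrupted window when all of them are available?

135

Luca in UTC: 08:45-12:00, 12:15-18:30, 20:45-21:00 (add 6h to convert from UTC-6).
Viktor in UTC: 07:30-12:30, 12:45-19:15 (subtract 2h to convert from UTC+2).
Quinn in UTC: 09:15-16:00, 17:15-18:15, 20:15-21:00 (subtract 2h to convert from UTC+2).
Idris in UTC: 08:30-21:00 (add 2h to convert from UTC-2).
Sven in UTC: 09:45-13:15, 13:45-17:00 (add 2h to convert from UTC-2).
Luca ∩ Viktor: 08:45-12:00, 12:15-12:30, 12:45-18:30.
Luca ∩ Viktor ∩ Quinn: 09:15-12:00, 12:15-12:30, 12:45-16:00, 17:15-18:15.
Luca ∩ Viktor ∩ Quinn ∩ Idris: 09:15-12:00, 12:15-12:30, 12:45-16:00, 17:15-18:15.
Luca ∩ Viktor ∩ Quinn ∩ Idris ∩ Sven: 09:45-12:00, 12:15-12:30, 12:45-13:15, 13:45-16:00.
The longest is 09:45-12:00 at 135 minutes.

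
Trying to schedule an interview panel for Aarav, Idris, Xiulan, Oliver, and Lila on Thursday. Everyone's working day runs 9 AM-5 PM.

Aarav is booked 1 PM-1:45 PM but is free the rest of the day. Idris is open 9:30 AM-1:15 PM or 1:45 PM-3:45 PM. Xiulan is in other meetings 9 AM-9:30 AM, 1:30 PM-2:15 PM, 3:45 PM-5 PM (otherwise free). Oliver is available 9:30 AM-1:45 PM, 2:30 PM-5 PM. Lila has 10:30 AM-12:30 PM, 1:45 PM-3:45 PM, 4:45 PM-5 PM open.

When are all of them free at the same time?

Aarav free: 09:00-13:00, 13:45-17:00 (invert busy blocks within the working day).
Idris free: 09:30-13:15, 13:45-15:45.
Xiulan free: 09:30-13:30, 14:15-15:45 (invert busy blocks within the working day).
Oliver free: 09:30-13:45, 14:30-17:00.
Lila free: 10:30-12:30, 13:45-15:45, 16:45-17:00.
Aarav ∩ Idris: 09:30-13:00, 13:45-15:45.
Aarav ∩ Idris ∩ Xiulan: 09:30-13:00, 14:15-15:45.
Aarav ∩ Idris ∩ Xiulan ∩ Oliver: 09:30-13:00, 14:30-15:45.
Aarav ∩ Idris ∩ Xiulan ∩ Oliver ∩ Lila: 10:30-12:30, 14:30-15:45.
Those are the intersection windows.

10:30-12:30, 14:30-15:45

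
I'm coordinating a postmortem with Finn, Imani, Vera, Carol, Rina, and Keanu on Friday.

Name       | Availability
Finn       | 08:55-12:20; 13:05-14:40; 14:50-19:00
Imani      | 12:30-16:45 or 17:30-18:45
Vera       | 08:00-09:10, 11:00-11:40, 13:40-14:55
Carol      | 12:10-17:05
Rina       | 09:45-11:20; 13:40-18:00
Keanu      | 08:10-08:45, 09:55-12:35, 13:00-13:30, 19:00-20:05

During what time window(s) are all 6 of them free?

none

Finn ∩ Imani: 13:05-14:40, 14:50-16:45, 17:30-18:45.
Finn ∩ Imani ∩ Vera: 13:40-14:40, 14:50-14:55.
Finn ∩ Imani ∩ Vera ∩ Carol: 13:40-14:40, 14:50-14:55.
Finn ∩ Imani ∩ Vera ∩ Carol ∩ Rina: 13:40-14:40, 14:50-14:55.
Finn ∩ Imani ∩ Vera ∩ Carol ∩ Rina ∩ Keanu: ∅.
There is no time when everyone is free.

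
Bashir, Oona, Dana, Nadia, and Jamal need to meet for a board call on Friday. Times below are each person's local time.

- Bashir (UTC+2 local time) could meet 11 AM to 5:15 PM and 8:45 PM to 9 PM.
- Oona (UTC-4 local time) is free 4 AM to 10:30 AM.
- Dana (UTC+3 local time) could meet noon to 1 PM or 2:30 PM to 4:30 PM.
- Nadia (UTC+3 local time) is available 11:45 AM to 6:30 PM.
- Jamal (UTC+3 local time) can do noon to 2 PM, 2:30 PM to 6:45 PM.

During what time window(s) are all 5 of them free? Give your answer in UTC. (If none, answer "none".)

09:00-10:00, 11:30-13:30

Bashir in UTC: 09:00-15:15, 18:45-19:00 (subtract 2h to convert from UTC+2).
Oona in UTC: 08:00-14:30 (add 4h to convert from UTC-4).
Dana in UTC: 09:00-10:00, 11:30-13:30 (subtract 3h to convert from UTC+3).
Nadia in UTC: 08:45-15:30 (subtract 3h to convert from UTC+3).
Jamal in UTC: 09:00-11:00, 11:30-15:45 (subtract 3h to convert from UTC+3).
Bashir ∩ Oona: 09:00-14:30.
Bashir ∩ Oona ∩ Dana: 09:00-10:00, 11:30-13:30.
Bashir ∩ Oona ∩ Dana ∩ Nadia: 09:00-10:00, 11:30-13:30.
Bashir ∩ Oona ∩ Dana ∩ Nadia ∩ Jamal: 09:00-10:00, 11:30-13:30.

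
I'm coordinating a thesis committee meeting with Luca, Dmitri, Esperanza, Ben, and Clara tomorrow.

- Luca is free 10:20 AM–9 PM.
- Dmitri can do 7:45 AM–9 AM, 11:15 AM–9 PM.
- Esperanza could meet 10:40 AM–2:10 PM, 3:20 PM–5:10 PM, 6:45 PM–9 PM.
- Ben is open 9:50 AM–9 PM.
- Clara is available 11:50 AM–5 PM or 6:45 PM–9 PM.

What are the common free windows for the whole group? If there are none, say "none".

Luca ∩ Dmitri: 11:15-21:00.
Luca ∩ Dmitri ∩ Esperanza: 11:15-14:10, 15:20-17:10, 18:45-21:00.
Luca ∩ Dmitri ∩ Esperanza ∩ Ben: 11:15-14:10, 15:20-17:10, 18:45-21:00.
Luca ∩ Dmitri ∩ Esperanza ∩ Ben ∩ Clara: 11:50-14:10, 15:20-17:00, 18:45-21:00.
So the common availability across everyone is 11:50-14:10, 15:20-17:00, 18:45-21:00.

11:50-14:10, 15:20-17:00, 18:45-21:00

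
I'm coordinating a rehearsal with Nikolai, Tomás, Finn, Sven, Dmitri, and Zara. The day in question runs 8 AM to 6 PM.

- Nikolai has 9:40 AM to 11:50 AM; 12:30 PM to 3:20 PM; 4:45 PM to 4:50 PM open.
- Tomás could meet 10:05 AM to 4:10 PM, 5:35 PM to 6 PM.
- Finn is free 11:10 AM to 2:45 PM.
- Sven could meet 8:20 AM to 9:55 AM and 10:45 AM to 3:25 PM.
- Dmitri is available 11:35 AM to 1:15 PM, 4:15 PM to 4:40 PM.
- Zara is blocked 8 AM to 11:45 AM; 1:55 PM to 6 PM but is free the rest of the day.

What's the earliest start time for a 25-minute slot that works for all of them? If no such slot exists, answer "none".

Nikolai free: 09:40-11:50, 12:30-15:20, 16:45-16:50.
Tomás free: 10:05-16:10, 17:35-18:00.
Finn free: 11:10-14:45.
Sven free: 08:20-09:55, 10:45-15:25.
Dmitri free: 11:35-13:15, 16:15-16:40.
Zara free: 11:45-13:55 (invert busy blocks within the working day).
Nikolai ∩ Tomás: 10:05-11:50, 12:30-15:20.
Nikolai ∩ Tomás ∩ Finn: 11:10-11:50, 12:30-14:45.
Nikolai ∩ Tomás ∩ Finn ∩ Sven: 11:10-11:50, 12:30-14:45.
Nikolai ∩ Tomás ∩ Finn ∩ Sven ∩ Dmitri: 11:35-11:50, 12:30-13:15.
Nikolai ∩ Tomás ∩ Finn ∩ Sven ∩ Dmitri ∩ Zara: 11:45-11:50, 12:30-13:15.
Those are the intersection windows.
The first common window of at least 25 minutes is 12:30-13:15, so the earliest start is 12:30.

12:30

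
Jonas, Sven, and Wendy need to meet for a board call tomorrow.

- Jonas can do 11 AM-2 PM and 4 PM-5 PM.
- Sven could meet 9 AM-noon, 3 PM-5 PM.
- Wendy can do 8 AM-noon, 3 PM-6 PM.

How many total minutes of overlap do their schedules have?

120

Jonas ∩ Sven: 11:00-12:00, 16:00-17:00.
Jonas ∩ Sven ∩ Wendy: 11:00-12:00, 16:00-17:00.
Those are the intersection windows.
Summing the common windows: 60 + 60 = 120 minutes.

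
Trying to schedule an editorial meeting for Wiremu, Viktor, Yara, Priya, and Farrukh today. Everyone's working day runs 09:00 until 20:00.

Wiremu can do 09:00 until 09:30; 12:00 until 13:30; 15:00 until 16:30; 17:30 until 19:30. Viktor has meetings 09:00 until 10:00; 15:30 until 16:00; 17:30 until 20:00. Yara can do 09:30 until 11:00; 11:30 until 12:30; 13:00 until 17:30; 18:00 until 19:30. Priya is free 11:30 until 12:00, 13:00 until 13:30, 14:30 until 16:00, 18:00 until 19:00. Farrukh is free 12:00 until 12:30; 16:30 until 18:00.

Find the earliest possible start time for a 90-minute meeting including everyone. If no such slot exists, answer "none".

none

Wiremu free: 09:00-09:30, 12:00-13:30, 15:00-16:30, 17:30-19:30.
Viktor free: 10:00-15:30, 16:00-17:30 (invert busy blocks within the working day).
Yara free: 09:30-11:00, 11:30-12:30, 13:00-17:30, 18:00-19:30.
Priya free: 11:30-12:00, 13:00-13:30, 14:30-16:00, 18:00-19:00.
Farrukh free: 12:00-12:30, 16:30-18:00.
Wiremu ∩ Viktor: 12:00-13:30, 15:00-15:30, 16:00-16:30.
Wiremu ∩ Viktor ∩ Yara: 12:00-12:30, 13:00-13:30, 15:00-15:30, 16:00-16:30.
Wiremu ∩ Viktor ∩ Yara ∩ Priya: 13:00-13:30, 15:00-15:30.
Wiremu ∩ Viktor ∩ Yara ∩ Priya ∩ Farrukh: ∅.
There is no time when everyone is free.
No common window is at least 90 minutes long.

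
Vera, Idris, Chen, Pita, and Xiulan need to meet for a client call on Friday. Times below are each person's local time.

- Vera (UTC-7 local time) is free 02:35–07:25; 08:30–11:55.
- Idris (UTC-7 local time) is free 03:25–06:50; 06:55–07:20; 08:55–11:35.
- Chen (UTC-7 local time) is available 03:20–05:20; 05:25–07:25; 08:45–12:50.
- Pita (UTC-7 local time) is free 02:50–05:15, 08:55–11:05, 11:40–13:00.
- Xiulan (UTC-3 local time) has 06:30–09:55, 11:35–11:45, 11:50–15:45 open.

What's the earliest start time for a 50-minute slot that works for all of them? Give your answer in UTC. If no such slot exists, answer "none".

Vera in UTC: 09:35-14:25, 15:30-18:55 (add 7h to convert from UTC-7).
Idris in UTC: 10:25-13:50, 13:55-14:20, 15:55-18:35 (add 7h to convert from UTC-7).
Chen in UTC: 10:20-12:20, 12:25-14:25, 15:45-19:50 (add 7h to convert from UTC-7).
Pita in UTC: 09:50-12:15, 15:55-18:05, 18:40-20:00 (add 7h to convert from UTC-7).
Xiulan in UTC: 09:30-12:55, 14:35-14:45, 14:50-18:45 (add 3h to convert from UTC-3).
Vera ∩ Idris: 10:25-13:50, 13:55-14:20, 15:55-18:35.
Vera ∩ Idris ∩ Chen: 10:25-12:20, 12:25-13:50, 13:55-14:20, 15:55-18:35.
Vera ∩ Idris ∩ Chen ∩ Pita: 10:25-12:15, 15:55-18:05.
Vera ∩ Idris ∩ Chen ∩ Pita ∩ Xiulan: 10:25-12:15, 15:55-18:05.
The first common window of at least 50 minutes is 10:25-12:15, so the earliest start is 10:25.

10:25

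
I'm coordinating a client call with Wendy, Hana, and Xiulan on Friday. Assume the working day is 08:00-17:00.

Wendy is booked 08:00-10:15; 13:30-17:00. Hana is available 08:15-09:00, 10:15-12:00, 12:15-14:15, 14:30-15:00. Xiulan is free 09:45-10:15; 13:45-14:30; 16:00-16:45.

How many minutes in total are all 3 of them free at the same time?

Wendy free: 10:15-13:30 (invert busy blocks within the working day).
Hana free: 08:15-09:00, 10:15-12:00, 12:15-14:15, 14:30-15:00.
Xiulan free: 09:45-10:15, 13:45-14:30, 16:00-16:45.
Wendy ∩ Hana: 10:15-12:00, 12:15-13:30.
Wendy ∩ Hana ∩ Xiulan: ∅.
There is no time when everyone is free.
There is no common window, so the total is 0 minutes.

0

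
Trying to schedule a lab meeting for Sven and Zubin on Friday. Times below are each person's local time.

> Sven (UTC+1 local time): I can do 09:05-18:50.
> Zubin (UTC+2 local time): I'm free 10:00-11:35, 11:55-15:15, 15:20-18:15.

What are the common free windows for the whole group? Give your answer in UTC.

Sven in UTC: 08:05-17:50 (subtract 1h to convert from UTC+1).
Zubin in UTC: 08:00-09:35, 09:55-13:15, 13:20-16:15 (subtract 2h to convert from UTC+2).
Sven ∩ Zubin: 08:05-09:35, 09:55-13:15, 13:20-16:15.
Those are the intersection windows.

08:05-09:35, 09:55-13:15, 13:20-16:15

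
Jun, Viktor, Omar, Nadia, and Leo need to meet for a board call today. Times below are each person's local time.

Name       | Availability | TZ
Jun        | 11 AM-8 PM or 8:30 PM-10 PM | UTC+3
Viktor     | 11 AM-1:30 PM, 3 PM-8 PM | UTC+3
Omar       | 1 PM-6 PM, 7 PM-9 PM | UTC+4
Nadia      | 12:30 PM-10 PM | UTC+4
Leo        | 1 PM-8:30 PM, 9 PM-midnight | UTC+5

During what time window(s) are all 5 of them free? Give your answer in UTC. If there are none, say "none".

Jun in UTC: 08:00-17:00, 17:30-19:00 (subtract 3h to convert from UTC+3).
Viktor in UTC: 08:00-10:30, 12:00-17:00 (subtract 3h to convert from UTC+3).
Omar in UTC: 09:00-14:00, 15:00-17:00 (subtract 4h to convert from UTC+4).
Nadia in UTC: 08:30-18:00 (subtract 4h to convert from UTC+4).
Leo in UTC: 08:00-15:30, 16:00-19:00 (subtract 5h to convert from UTC+5).
Jun ∩ Viktor: 08:00-10:30, 12:00-17:00.
Jun ∩ Viktor ∩ Omar: 09:00-10:30, 12:00-14:00, 15:00-17:00.
Jun ∩ Viktor ∩ Omar ∩ Nadia: 09:00-10:30, 12:00-14:00, 15:00-17:00.
Jun ∩ Viktor ∩ Omar ∩ Nadia ∩ Leo: 09:00-10:30, 12:00-14:00, 15:00-15:30, 16:00-17:00.
So the common availability across everyone is 09:00-10:30, 12:00-14:00, 15:00-15:30, 16:00-17:00.

09:00-10:30, 12:00-14:00, 15:00-15:30, 16:00-17:00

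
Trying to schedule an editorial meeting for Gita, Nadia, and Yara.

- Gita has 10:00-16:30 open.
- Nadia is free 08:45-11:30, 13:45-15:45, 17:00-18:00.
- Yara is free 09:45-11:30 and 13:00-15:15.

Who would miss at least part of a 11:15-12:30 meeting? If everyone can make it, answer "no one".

Nadia, Yara

Gita: free for 11:15-12:30. Nadia: not fully free for 11:15-12:30. Yara: not fully free for 11:15-12:30.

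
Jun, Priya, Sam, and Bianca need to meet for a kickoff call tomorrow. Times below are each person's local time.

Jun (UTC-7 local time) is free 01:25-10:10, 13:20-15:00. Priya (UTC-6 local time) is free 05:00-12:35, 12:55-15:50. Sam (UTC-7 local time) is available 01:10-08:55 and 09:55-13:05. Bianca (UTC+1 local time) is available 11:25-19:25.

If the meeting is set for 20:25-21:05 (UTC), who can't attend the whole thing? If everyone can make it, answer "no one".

Bianca, Sam

Jun in UTC: 08:25-17:10, 20:20-22:00 (add 7h to convert from UTC-7).
Priya in UTC: 11:00-18:35, 18:55-21:50 (add 6h to convert from UTC-6).
Sam in UTC: 08:10-15:55, 16:55-20:05 (add 7h to convert from UTC-7).
Bianca in UTC: 10:25-18:25 (subtract 1h to convert from UTC+1).
Jun: free for 20:25-21:05. Priya: free for 20:25-21:05. Sam: not fully free for 20:25-21:05. Bianca: not fully free for 20:25-21:05.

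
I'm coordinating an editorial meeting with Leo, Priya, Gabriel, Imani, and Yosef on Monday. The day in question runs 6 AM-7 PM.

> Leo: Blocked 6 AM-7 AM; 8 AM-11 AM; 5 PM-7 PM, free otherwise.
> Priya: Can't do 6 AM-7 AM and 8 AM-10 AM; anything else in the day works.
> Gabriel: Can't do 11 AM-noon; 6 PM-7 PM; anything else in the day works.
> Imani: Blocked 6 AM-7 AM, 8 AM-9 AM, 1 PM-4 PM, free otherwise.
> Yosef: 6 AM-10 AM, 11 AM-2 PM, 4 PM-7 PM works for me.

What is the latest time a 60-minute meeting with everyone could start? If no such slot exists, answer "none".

16:00

Leo free: 07:00-08:00, 11:00-17:00 (invert busy blocks within the working day).
Priya free: 07:00-08:00, 10:00-19:00 (invert busy blocks within the working day).
Gabriel free: 06:00-11:00, 12:00-18:00 (invert busy blocks within the working day).
Imani free: 07:00-08:00, 09:00-13:00, 16:00-19:00 (invert busy blocks within the working day).
Yosef free: 06:00-10:00, 11:00-14:00, 16:00-19:00.
Leo ∩ Priya: 07:00-08:00, 11:00-17:00.
Leo ∩ Priya ∩ Gabriel: 07:00-08:00, 12:00-17:00.
Leo ∩ Priya ∩ Gabriel ∩ Imani: 07:00-08:00, 12:00-13:00, 16:00-17:00.
Leo ∩ Priya ∩ Gabriel ∩ Imani ∩ Yosef: 07:00-08:00, 12:00-13:00, 16:00-17:00.
Those are the intersection windows.
The last common window of at least 60 minutes is 16:00-17:00; a 60-minute meeting can start as late as 16:00 and still end by 17:00.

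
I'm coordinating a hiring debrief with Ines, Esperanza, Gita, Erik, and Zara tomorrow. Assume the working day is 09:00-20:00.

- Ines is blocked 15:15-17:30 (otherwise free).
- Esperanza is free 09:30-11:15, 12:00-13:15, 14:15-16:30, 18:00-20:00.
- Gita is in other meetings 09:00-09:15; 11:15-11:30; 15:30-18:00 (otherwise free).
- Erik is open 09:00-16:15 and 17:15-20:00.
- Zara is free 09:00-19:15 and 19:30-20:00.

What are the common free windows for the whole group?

09:30-11:15, 12:00-13:15, 14:15-15:15, 18:00-19:15, 19:30-20:00

Ines free: 09:00-15:15, 17:30-20:00 (invert busy blocks within the working day).
Esperanza free: 09:30-11:15, 12:00-13:15, 14:15-16:30, 18:00-20:00.
Gita free: 09:15-11:15, 11:30-15:30, 18:00-20:00 (invert busy blocks within the working day).
Erik free: 09:00-16:15, 17:15-20:00.
Zara free: 09:00-19:15, 19:30-20:00.
Ines ∩ Esperanza: 09:30-11:15, 12:00-13:15, 14:15-15:15, 18:00-20:00.
Ines ∩ Esperanza ∩ Gita: 09:30-11:15, 12:00-13:15, 14:15-15:15, 18:00-20:00.
Ines ∩ Esperanza ∩ Gita ∩ Erik: 09:30-11:15, 12:00-13:15, 14:15-15:15, 18:00-20:00.
Ines ∩ Esperanza ∩ Gita ∩ Erik ∩ Zara: 09:30-11:15, 12:00-13:15, 14:15-15:15, 18:00-19:15, 19:30-20:00.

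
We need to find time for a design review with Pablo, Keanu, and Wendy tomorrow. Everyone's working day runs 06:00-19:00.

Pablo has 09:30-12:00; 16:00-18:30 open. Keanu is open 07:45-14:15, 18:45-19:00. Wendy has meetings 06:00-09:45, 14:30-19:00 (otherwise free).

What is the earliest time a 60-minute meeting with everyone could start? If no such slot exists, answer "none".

Pablo free: 09:30-12:00, 16:00-18:30.
Keanu free: 07:45-14:15, 18:45-19:00.
Wendy free: 09:45-14:30 (invert busy blocks within the working day).
Pablo ∩ Keanu: 09:30-12:00.
Pablo ∩ Keanu ∩ Wendy: 09:45-12:00.
The first common window of at least 60 minutes is 09:45-12:00, so the earliest start is 09:45.

09:45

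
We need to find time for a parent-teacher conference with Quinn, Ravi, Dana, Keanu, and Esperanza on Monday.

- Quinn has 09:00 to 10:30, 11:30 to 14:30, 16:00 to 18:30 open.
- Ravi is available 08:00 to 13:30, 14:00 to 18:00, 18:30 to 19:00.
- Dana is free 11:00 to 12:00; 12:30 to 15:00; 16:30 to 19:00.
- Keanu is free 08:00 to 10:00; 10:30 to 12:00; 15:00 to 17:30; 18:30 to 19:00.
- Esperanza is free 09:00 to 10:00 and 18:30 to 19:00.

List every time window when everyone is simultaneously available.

none

Quinn ∩ Ravi: 09:00-10:30, 11:30-13:30, 14:00-14:30, 16:00-18:00.
Quinn ∩ Ravi ∩ Dana: 11:30-12:00, 12:30-13:30, 14:00-14:30, 16:30-18:00.
Quinn ∩ Ravi ∩ Dana ∩ Keanu: 11:30-12:00, 16:30-17:30.
Quinn ∩ Ravi ∩ Dana ∩ Keanu ∩ Esperanza: ∅.
There is no time when everyone is free.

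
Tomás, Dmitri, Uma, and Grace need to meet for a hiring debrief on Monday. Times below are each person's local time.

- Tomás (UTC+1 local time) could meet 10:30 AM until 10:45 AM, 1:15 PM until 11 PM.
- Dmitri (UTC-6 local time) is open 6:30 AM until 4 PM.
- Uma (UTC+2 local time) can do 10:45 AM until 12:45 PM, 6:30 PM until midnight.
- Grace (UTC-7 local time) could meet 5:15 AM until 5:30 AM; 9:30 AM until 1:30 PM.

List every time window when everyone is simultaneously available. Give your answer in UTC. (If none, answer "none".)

Tomás in UTC: 09:30-09:45, 12:15-22:00 (subtract 1h to convert from UTC+1).
Dmitri in UTC: 12:30-22:00 (add 6h to convert from UTC-6).
Uma in UTC: 08:45-10:45, 16:30-22:00 (subtract 2h to convert from UTC+2).
Grace in UTC: 12:15-12:30, 16:30-20:30 (add 7h to convert from UTC-7).
Tomás ∩ Dmitri: 12:30-22:00.
Tomás ∩ Dmitri ∩ Uma: 16:30-22:00.
Tomás ∩ Dmitri ∩ Uma ∩ Grace: 16:30-20:30.

16:30-20:30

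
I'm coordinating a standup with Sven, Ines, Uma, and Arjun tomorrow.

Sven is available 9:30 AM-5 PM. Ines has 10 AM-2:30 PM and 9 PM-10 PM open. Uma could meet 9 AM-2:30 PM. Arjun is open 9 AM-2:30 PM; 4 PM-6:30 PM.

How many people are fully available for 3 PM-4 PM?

Sven can make the full 15:00-16:00 slot — that's 1.

1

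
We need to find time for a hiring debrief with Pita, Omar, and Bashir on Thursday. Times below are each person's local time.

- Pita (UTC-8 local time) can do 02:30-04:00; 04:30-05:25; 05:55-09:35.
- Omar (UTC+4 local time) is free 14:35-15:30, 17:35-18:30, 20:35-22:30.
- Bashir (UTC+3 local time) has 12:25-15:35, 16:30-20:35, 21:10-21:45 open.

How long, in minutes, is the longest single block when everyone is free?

Pita in UTC: 10:30-12:00, 12:30-13:25, 13:55-17:35 (add 8h to convert from UTC-8).
Omar in UTC: 10:35-11:30, 13:35-14:30, 16:35-18:30 (subtract 4h to convert from UTC+4).
Bashir in UTC: 09:25-12:35, 13:30-17:35, 18:10-18:45 (subtract 3h to convert from UTC+3).
Pita ∩ Omar: 10:35-11:30, 13:55-14:30, 16:35-17:35.
Pita ∩ Omar ∩ Bashir: 10:35-11:30, 13:55-14:30, 16:35-17:35.
Those are the intersection windows.
The longest is 16:35-17:35 at 60 minutes.

60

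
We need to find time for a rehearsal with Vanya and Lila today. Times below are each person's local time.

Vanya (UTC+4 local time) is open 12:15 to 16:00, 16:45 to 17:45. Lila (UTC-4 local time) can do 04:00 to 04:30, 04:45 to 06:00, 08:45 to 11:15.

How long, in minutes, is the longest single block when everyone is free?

75

Vanya in UTC: 08:15-12:00, 12:45-13:45 (subtract 4h to convert from UTC+4).
Lila in UTC: 08:00-08:30, 08:45-10:00, 12:45-15:15 (add 4h to convert from UTC-4).
Vanya ∩ Lila: 08:15-08:30, 08:45-10:00, 12:45-13:45.
So the common availability across everyone is 08:15-08:30, 08:45-10:00, 12:45-13:45.
The longest is 08:45-10:00 at 75 minutes.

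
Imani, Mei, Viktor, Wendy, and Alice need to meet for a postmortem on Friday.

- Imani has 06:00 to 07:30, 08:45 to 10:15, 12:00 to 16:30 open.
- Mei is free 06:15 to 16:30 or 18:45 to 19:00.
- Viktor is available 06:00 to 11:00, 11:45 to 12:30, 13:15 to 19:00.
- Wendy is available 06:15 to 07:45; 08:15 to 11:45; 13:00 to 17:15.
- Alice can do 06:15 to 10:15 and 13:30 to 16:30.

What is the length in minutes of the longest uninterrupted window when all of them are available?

180

Imani ∩ Mei: 06:15-07:30, 08:45-10:15, 12:00-16:30.
Imani ∩ Mei ∩ Viktor: 06:15-07:30, 08:45-10:15, 12:00-12:30, 13:15-16:30.
Imani ∩ Mei ∩ Viktor ∩ Wendy: 06:15-07:30, 08:45-10:15, 13:15-16:30.
Imani ∩ Mei ∩ Viktor ∩ Wendy ∩ Alice: 06:15-07:30, 08:45-10:15, 13:30-16:30.
The longest is 13:30-16:30 at 180 minutes.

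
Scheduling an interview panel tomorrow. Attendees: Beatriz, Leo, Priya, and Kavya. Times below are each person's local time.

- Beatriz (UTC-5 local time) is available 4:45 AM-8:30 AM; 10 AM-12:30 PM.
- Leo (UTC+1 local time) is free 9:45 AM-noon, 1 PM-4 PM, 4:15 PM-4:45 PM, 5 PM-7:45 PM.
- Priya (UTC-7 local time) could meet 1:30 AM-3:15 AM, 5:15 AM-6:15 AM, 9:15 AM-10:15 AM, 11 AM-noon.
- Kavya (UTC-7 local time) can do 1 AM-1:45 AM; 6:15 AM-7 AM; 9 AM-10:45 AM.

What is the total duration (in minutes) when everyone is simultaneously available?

60

Beatriz in UTC: 09:45-13:30, 15:00-17:30 (add 5h to convert from UTC-5).
Leo in UTC: 08:45-11:00, 12:00-15:00, 15:15-15:45, 16:00-18:45 (subtract 1h to convert from UTC+1).
Priya in UTC: 08:30-10:15, 12:15-13:15, 16:15-17:15, 18:00-19:00 (add 7h to convert from UTC-7).
Kavya in UTC: 08:00-08:45, 13:15-14:00, 16:00-17:45 (add 7h to convert from UTC-7).
Beatriz ∩ Leo: 09:45-11:00, 12:00-13:30, 15:15-15:45, 16:00-17:30.
Beatriz ∩ Leo ∩ Priya: 09:45-10:15, 12:15-13:15, 16:15-17:15.
Beatriz ∩ Leo ∩ Priya ∩ Kavya: 16:15-17:15.
That's a single block of 60 minutes.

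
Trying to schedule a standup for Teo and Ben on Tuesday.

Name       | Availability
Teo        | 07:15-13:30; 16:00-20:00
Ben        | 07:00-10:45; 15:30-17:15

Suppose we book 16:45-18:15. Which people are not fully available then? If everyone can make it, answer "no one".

Ben

Teo: free for 16:45-18:15. Ben: not fully free for 16:45-18:15.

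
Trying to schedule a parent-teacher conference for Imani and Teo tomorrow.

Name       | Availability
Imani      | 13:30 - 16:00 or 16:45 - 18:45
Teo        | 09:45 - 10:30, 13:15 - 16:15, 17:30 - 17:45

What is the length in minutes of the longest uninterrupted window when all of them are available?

Imani ∩ Teo: 13:30-16:00, 17:30-17:45.
The longest is 13:30-16:00 at 150 minutes.

150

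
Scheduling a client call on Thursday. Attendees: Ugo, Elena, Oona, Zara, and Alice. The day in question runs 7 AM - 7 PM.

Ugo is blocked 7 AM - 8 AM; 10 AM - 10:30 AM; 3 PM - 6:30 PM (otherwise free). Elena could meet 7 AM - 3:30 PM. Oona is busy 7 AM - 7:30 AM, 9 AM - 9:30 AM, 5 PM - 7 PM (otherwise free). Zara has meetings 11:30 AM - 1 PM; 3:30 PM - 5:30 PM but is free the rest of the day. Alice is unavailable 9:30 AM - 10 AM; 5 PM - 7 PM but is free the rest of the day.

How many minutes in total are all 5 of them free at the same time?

240

Ugo free: 08:00-10:00, 10:30-15:00, 18:30-19:00 (invert busy blocks within the working day).
Elena free: 07:00-15:30.
Oona free: 07:30-09:00, 09:30-17:00 (invert busy blocks within the working day).
Zara free: 07:00-11:30, 13:00-15:30, 17:30-19:00 (invert busy blocks within the working day).
Alice free: 07:00-09:30, 10:00-17:00 (invert busy blocks within the working day).
Ugo ∩ Elena: 08:00-10:00, 10:30-15:00.
Ugo ∩ Elena ∩ Oona: 08:00-09:00, 09:30-10:00, 10:30-15:00.
Ugo ∩ Elena ∩ Oona ∩ Zara: 08:00-09:00, 09:30-10:00, 10:30-11:30, 13:00-15:00.
Ugo ∩ Elena ∩ Oona ∩ Zara ∩ Alice: 08:00-09:00, 10:30-11:30, 13:00-15:00.
Summing the common windows: 60 + 60 + 120 = 240 minutes.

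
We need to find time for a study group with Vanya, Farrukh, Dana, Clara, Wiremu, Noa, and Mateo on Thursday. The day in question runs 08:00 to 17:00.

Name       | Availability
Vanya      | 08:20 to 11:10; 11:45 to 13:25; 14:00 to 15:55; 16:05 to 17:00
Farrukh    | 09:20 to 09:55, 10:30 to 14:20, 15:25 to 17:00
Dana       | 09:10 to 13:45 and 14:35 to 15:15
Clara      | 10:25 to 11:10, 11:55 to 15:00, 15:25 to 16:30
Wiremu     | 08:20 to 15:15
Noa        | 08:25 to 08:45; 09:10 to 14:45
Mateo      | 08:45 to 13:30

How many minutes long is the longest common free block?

Vanya ∩ Farrukh: 09:20-09:55, 10:30-11:10, 11:45-13:25, 14:00-14:20, 15:25-15:55, 16:05-17:00.
Vanya ∩ Farrukh ∩ Dana: 09:20-09:55, 10:30-11:10, 11:45-13:25.
Vanya ∩ Farrukh ∩ Dana ∩ Clara: 10:30-11:10, 11:55-13:25.
Vanya ∩ Farrukh ∩ Dana ∩ Clara ∩ Wiremu: 10:30-11:10, 11:55-13:25.
Vanya ∩ Farrukh ∩ Dana ∩ Clara ∩ Wiremu ∩ Noa: 10:30-11:10, 11:55-13:25.
Vanya ∩ Farrukh ∩ Dana ∩ Clara ∩ Wiremu ∩ Noa ∩ Mateo: 10:30-11:10, 11:55-13:25.
The longest is 11:55-13:25 at 90 minutes.

90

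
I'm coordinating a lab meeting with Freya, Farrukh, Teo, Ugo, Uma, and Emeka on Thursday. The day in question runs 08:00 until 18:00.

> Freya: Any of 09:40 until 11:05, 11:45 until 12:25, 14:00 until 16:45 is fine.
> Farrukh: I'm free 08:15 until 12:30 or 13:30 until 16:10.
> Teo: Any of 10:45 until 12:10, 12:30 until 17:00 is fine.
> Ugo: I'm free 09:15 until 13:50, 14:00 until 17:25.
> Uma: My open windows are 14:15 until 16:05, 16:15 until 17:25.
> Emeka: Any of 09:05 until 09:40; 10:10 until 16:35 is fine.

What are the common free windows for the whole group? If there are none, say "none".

14:15-16:05

Freya ∩ Farrukh: 09:40-11:05, 11:45-12:25, 14:00-16:10.
Freya ∩ Farrukh ∩ Teo: 10:45-11:05, 11:45-12:10, 14:00-16:10.
Freya ∩ Farrukh ∩ Teo ∩ Ugo: 10:45-11:05, 11:45-12:10, 14:00-16:10.
Freya ∩ Farrukh ∩ Teo ∩ Ugo ∩ Uma: 14:15-16:05.
Freya ∩ Farrukh ∩ Teo ∩ Ugo ∩ Uma ∩ Emeka: 14:15-16:05.
So the common availability across everyone is 14:15-16:05.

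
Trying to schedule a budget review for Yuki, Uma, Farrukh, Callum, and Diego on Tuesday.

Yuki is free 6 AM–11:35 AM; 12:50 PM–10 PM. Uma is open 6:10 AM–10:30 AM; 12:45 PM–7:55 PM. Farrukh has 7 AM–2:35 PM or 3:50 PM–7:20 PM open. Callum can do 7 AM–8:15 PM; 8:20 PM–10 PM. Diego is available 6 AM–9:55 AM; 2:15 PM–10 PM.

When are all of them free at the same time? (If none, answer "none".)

07:00-09:55, 14:15-14:35, 15:50-19:20

Yuki ∩ Uma: 06:10-10:30, 12:50-19:55.
Yuki ∩ Uma ∩ Farrukh: 07:00-10:30, 12:50-14:35, 15:50-19:20.
Yuki ∩ Uma ∩ Farrukh ∩ Callum: 07:00-10:30, 12:50-14:35, 15:50-19:20.
Yuki ∩ Uma ∩ Farrukh ∩ Callum ∩ Diego: 07:00-09:55, 14:15-14:35, 15:50-19:20.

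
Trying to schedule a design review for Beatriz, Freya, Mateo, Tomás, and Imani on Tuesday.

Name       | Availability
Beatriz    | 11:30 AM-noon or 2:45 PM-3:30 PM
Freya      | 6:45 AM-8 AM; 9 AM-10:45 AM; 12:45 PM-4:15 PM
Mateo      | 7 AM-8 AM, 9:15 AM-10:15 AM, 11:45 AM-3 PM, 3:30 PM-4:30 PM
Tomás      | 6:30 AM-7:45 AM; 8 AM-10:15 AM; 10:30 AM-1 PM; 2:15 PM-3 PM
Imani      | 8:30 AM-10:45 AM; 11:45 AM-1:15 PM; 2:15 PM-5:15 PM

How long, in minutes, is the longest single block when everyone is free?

15

Beatriz ∩ Freya: 14:45-15:30.
Beatriz ∩ Freya ∩ Mateo: 14:45-15:00.
Beatriz ∩ Freya ∩ Mateo ∩ Tomás: 14:45-15:00.
Beatriz ∩ Freya ∩ Mateo ∩ Tomás ∩ Imani: 14:45-15:00.
The longest is 14:45-15:00 at 15 minutes.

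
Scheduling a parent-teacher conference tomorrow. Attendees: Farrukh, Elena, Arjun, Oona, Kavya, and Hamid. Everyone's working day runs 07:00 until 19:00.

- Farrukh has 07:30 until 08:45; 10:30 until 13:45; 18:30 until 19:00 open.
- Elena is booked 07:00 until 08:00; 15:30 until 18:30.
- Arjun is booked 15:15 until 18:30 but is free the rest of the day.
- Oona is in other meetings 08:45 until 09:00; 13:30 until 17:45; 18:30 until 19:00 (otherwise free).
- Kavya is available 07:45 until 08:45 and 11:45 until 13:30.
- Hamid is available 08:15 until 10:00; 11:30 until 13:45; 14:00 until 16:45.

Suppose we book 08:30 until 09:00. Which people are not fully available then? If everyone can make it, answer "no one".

Farrukh free: 07:30-08:45, 10:30-13:45, 18:30-19:00.
Elena free: 08:00-15:30, 18:30-19:00 (invert busy blocks within the working day).
Arjun free: 07:00-15:15, 18:30-19:00 (invert busy blocks within the working day).
Oona free: 07:00-08:45, 09:00-13:30, 17:45-18:30 (invert busy blocks within the working day).
Kavya free: 07:45-08:45, 11:45-13:30.
Hamid free: 08:15-10:00, 11:30-13:45, 14:00-16:45.
Farrukh: not fully free for 08:30-09:00. Elena: free for 08:30-09:00. Arjun: free for 08:30-09:00. Oona: not fully free for 08:30-09:00. Kavya: not fully free for 08:30-09:00. Hamid: free for 08:30-09:00.

Farrukh, Kavya, Oona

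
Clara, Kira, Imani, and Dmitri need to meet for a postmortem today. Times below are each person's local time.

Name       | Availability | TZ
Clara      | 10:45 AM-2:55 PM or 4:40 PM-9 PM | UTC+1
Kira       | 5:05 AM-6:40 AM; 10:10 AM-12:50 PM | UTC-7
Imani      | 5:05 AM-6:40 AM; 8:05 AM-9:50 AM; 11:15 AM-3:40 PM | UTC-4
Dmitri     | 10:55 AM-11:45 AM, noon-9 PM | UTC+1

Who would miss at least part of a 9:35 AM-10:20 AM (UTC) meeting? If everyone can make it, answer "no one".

Clara, Dmitri, Kira

Clara in UTC: 09:45-13:55, 15:40-20:00 (subtract 1h to convert from UTC+1).
Kira in UTC: 12:05-13:40, 17:10-19:50 (add 7h to convert from UTC-7).
Imani in UTC: 09:05-10:40, 12:05-13:50, 15:15-19:40 (add 4h to convert from UTC-4).
Dmitri in UTC: 09:55-10:45, 11:00-20:00 (subtract 1h to convert from UTC+1).
Clara: not fully free for 09:35-10:20. Kira: not fully free for 09:35-10:20. Imani: free for 09:35-10:20. Dmitri: not fully free for 09:35-10:20.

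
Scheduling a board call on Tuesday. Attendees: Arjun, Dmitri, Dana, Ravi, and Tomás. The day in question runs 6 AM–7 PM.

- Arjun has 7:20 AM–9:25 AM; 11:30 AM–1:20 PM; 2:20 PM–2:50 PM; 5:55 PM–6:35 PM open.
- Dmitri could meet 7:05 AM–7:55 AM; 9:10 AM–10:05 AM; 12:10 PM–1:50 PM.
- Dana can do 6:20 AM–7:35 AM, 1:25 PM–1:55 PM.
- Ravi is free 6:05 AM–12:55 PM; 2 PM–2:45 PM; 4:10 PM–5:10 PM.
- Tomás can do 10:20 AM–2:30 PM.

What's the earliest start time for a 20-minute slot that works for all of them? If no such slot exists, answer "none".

Arjun ∩ Dmitri: 07:20-07:55, 09:10-09:25, 12:10-13:20.
Arjun ∩ Dmitri ∩ Dana: 07:20-07:35.
Arjun ∩ Dmitri ∩ Dana ∩ Ravi: 07:20-07:35.
Arjun ∩ Dmitri ∩ Dana ∩ Ravi ∩ Tomás: ∅.
There is no time when everyone is free.
No common window is at least 20 minutes long.

none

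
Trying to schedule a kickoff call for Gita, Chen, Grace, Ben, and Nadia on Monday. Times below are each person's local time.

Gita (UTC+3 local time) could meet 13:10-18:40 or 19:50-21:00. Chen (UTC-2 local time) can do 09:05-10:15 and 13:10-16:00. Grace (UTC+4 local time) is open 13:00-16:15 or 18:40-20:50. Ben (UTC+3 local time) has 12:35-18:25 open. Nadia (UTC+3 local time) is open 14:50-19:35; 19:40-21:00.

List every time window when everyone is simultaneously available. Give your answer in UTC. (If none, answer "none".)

11:50-12:15, 15:10-15:25

Gita in UTC: 10:10-15:40, 16:50-18:00 (subtract 3h to convert from UTC+3).
Chen in UTC: 11:05-12:15, 15:10-18:00 (add 2h to convert from UTC-2).
Grace in UTC: 09:00-12:15, 14:40-16:50 (subtract 4h to convert from UTC+4).
Ben in UTC: 09:35-15:25 (subtract 3h to convert from UTC+3).
Nadia in UTC: 11:50-16:35, 16:40-18:00 (subtract 3h to convert from UTC+3).
Gita ∩ Chen: 11:05-12:15, 15:10-15:40, 16:50-18:00.
Gita ∩ Chen ∩ Grace: 11:05-12:15, 15:10-15:40.
Gita ∩ Chen ∩ Grace ∩ Ben: 11:05-12:15, 15:10-15:25.
Gita ∩ Chen ∩ Grace ∩ Ben ∩ Nadia: 11:50-12:15, 15:10-15:25.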